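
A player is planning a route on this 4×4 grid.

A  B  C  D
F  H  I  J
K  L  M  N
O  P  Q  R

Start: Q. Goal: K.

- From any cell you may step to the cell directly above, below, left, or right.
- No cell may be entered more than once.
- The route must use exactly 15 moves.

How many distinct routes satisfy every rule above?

2

Need simple routes of exactly 15 moves from Q to K (Manhattan distance 3, so 6 moves are spent on a detour and 6 undoing it).
Enumerating: Q R N J D C B A F H I M L P O K | Q R N M I J D C B A F H L P O K.
That gives 2 routes.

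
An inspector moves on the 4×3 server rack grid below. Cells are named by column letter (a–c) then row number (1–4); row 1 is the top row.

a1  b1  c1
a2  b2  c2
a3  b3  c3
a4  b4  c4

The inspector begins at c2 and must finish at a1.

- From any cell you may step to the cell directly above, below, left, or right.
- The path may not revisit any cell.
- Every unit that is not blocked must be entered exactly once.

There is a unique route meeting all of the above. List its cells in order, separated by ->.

Need to visit all 12 open cells exactly once, starting at c2 and ending at a1.
Cell a4 has only two open neighbours (a3 and b4), so the path must pass straight through it: one of those is the cell it's entered from and the other is where it exits.
Route from c2: up to c1, left to b1, 2× down (reaching b3), right to c3, down to c4, 2× left (reaching a4), 3× up (reaching a1) — 11 moves in all.
Check: all 12 open cells covered.

c2 -> c1 -> b1 -> b2 -> b3 -> c3 -> c4 -> b4 -> a4 -> a3 -> a2 -> a1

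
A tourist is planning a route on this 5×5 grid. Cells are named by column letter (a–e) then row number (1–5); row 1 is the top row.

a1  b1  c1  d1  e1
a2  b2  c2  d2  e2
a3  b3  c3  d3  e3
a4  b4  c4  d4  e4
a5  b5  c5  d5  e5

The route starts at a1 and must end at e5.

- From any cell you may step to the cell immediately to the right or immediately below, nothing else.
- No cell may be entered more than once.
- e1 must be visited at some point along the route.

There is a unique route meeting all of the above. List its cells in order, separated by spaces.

a1 b1 c1 d1 e1 e2 e3 e4 e5

Moves only go right or down, so the column and row indices never decrease.
Route from a1: 4× right (reaching e1), 4× down (reaching e5) — 8 moves in all.
Check: all required cells visited.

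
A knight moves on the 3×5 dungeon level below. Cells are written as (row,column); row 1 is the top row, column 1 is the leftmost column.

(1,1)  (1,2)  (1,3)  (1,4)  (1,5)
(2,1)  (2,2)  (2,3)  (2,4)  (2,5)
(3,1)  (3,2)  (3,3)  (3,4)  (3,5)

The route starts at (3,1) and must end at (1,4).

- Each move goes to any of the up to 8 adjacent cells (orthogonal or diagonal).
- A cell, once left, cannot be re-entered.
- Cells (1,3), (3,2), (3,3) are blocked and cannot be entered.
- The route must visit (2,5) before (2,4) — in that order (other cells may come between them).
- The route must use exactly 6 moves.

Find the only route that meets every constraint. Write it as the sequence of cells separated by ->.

The waypoints must appear in the order (2,5), (2,4), with no cell reused.
Route from (3,1): up-right 1 to (2,2), right 1 to (2,3), down-right 1 to (3,4), up-right 1 to (2,5), left 1 to (2,4), up 1 to (1,4) — 6 moves in all.
Check: order respected ((2,5) at step 4, (2,4) at step 5); 6 moves as required.

(3,1) -> (2,2) -> (2,3) -> (3,4) -> (2,5) -> (2,4) -> (1,4)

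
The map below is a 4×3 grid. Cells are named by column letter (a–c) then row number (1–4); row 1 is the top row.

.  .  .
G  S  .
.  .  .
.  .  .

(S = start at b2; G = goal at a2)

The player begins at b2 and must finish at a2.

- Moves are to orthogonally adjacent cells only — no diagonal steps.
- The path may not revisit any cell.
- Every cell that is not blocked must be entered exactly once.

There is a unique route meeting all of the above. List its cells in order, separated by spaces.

Need to visit all 12 open cells exactly once, starting at b2 and ending at a2.
Route from b2: down 1 to b3, left 1 to a3, down 1 to a4, right 2 to c4, up 3 to c1, left 2 to a1, down 1 to a2 — 11 moves in all.
Check: all 12 open cells covered.

b2 b3 a3 a4 b4 c4 c3 c2 c1 b1 a1 a2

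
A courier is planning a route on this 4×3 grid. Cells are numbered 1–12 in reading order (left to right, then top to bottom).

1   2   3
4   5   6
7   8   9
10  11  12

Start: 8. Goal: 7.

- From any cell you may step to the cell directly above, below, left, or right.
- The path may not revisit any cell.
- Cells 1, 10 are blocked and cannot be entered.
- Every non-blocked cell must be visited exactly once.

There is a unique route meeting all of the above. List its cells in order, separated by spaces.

8 11 12 9 6 3 2 5 4 7

Need to visit all 10 open cells exactly once, starting at 8 and ending at 7.
Cell 2 has only two open neighbours (5 and 3), so the path must pass straight through it: one of those is the cell it's entered from and the other is where it exits.
Route from 8: down to 11, right to 12, 3× up (reaching 3), left to 2, down to 5, left to 4, down to 7 — 9 moves in all.
Check: all 10 open cells covered.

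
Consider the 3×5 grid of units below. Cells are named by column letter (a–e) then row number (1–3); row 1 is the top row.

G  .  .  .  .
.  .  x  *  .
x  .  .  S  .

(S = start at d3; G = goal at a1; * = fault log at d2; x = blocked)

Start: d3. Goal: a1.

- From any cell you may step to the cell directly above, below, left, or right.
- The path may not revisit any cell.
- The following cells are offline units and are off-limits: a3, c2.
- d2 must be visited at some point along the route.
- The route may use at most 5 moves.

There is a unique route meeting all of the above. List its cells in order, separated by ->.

d3 -> d2 -> d1 -> c1 -> b1 -> a1

The budget equals the shortest possible length, so every move has to be on a shortest route through the required cells.
Route from d3: 2× up (reaching d1), 3× left (reaching a1) — 5 moves in all.
Check: all required cells visited; 5 ≤ 5 moves.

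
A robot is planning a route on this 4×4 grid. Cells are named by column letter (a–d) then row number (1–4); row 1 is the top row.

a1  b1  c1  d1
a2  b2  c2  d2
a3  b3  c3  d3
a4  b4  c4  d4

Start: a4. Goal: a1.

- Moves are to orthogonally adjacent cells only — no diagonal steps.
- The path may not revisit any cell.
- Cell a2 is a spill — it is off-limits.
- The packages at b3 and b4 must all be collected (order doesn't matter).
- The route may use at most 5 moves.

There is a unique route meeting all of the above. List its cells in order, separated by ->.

The 5-move cap with required stops at b3, b4 leaves no slack for detours.
Route from a4: right to b4, 3× up (reaching b1), left to a1 — 5 moves in all.
Check: all required cells visited; 5 ≤ 5 moves.

a4 -> b4 -> b3 -> b2 -> b1 -> a1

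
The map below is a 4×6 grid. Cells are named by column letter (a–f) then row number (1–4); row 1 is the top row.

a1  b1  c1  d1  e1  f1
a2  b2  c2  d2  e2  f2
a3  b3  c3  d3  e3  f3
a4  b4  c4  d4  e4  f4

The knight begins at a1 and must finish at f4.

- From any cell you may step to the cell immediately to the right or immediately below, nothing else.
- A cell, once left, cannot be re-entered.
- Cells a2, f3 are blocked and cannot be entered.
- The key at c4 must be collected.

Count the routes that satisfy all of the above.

4

A right/down-only route from a1 to f4 makes exactly 3 down-moves and 5 right-moves in some order.
With no other constraints that would be C(8,3) = 56 routes.
Split at c4 and multiply the segment counts (each segment already excludes blocked cells): a1→c4: 4; c4→f4: 1; product = 4.
That gives 4 routes.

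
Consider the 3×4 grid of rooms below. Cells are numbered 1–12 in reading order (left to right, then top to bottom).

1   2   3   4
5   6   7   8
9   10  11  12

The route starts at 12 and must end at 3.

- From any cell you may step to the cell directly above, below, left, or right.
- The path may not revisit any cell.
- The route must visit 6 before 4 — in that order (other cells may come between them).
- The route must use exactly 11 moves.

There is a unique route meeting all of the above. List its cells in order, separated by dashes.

12 - 11 - 10 - 9 - 5 - 1 - 2 - 6 - 7 - 8 - 4 - 3

The waypoints must appear in the order 6, 4, with no cell reused.
Route from 12: 3× left (reaching 9), 2× up (reaching 1), right to 2, down to 6, 2× right (reaching 8), up to 4, left to 3 — 11 moves in all.
Check: order respected (6 at step 7, 4 at step 10); 11 moves as required.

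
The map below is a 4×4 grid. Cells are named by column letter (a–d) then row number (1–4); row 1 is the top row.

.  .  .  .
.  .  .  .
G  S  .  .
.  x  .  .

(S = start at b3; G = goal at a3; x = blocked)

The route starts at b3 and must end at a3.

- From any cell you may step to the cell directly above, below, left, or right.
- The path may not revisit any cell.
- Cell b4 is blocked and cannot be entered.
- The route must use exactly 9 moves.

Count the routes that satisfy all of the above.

Need simple routes of exactly 9 moves from b3 to a3 (Manhattan distance 1, so 4 moves are spent on a detour and 4 undoing it).
Branch systematically from the start, pruning whenever the remaining move budget drops below the Manhattan distance to a3 or differs from it in parity. Grouping the completions by first move — via b2: 1; via c3: 9 (no valid completion starts via a3) — and summing: 1 + 9 = 10.
That gives 10 routes.

10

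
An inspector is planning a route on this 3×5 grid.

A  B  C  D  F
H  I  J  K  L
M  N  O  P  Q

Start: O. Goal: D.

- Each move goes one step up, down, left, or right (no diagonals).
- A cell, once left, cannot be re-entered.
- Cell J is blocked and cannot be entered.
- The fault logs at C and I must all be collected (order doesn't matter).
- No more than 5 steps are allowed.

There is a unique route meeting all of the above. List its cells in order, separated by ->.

Any route must reach C and I and still end at D within 5 moves, so the order of the required stops is forced.
Route from O: left to N, 2× up (reaching B), 2× right (reaching D) — 5 moves in all.
Check: all required cells visited; 5 ≤ 5 moves.

O -> N -> I -> B -> C -> D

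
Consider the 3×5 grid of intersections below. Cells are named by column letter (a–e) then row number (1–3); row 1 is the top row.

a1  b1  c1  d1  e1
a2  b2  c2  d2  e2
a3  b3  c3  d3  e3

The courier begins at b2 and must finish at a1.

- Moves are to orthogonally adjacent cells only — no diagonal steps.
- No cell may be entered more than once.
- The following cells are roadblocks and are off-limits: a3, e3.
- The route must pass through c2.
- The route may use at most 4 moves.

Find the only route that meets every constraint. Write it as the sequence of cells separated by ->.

Any route must reach c2 and still end at a1 within 4 moves, so the order of the required stops is forced.
Route from b2: right 1 to c2, up 1 to c1, left 2 to a1 — 4 moves in all.
Check: all required cells visited; 4 ≤ 4 moves.

b2 -> c2 -> c1 -> b1 -> a1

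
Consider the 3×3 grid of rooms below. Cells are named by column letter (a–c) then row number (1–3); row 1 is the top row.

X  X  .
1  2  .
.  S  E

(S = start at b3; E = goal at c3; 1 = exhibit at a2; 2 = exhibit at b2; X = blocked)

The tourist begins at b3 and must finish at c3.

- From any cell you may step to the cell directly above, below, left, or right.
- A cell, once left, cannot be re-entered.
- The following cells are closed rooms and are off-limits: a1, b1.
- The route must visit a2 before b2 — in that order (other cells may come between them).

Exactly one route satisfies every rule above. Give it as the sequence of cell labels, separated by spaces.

b3 a3 a2 b2 c2 c3

The waypoints must appear in the order a2, b2, with no cell reused.
Route from b3: left to a3, up to a2, 2× right (reaching c2), down to c3 — 5 moves in all.
Check: order respected (1 at step 2, 2 at step 3).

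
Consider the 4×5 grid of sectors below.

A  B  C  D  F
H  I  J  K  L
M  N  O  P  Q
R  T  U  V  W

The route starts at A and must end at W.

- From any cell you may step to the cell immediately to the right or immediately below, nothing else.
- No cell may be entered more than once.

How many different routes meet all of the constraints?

A right/down-only route from A to W makes exactly 3 down-moves and 4 right-moves in some order.
With no other constraints that would be C(7,3) = 35 routes.
That gives 35 routes.

35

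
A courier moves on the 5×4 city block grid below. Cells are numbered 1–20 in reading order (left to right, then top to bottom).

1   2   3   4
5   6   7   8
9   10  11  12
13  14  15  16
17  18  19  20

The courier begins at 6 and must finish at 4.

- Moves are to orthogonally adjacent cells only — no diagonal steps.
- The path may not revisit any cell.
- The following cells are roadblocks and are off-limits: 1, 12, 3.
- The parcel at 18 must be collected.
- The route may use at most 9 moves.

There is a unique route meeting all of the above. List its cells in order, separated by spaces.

Any route must reach 18 and still end at 4 within 9 moves, so the order of the required stops is forced.
Route from 6: down 3 to 18, right 1 to 19, up 3 to 7, right 1 to 8, up 1 to 4 — 9 moves in all.
Check: all required cells visited; 9 ≤ 9 moves.

6 10 14 18 19 15 11 7 8 4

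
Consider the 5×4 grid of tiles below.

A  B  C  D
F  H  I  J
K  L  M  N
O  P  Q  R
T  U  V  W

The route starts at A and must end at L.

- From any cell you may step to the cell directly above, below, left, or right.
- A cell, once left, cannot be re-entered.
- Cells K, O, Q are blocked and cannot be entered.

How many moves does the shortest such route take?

The Manhattan distance from A to L is |1−3| + |1−2| = 3, so at least 3 moves are needed.
A route of 3 moves achieves this: A → F → H → L.
Since 3 matches the lower bound, it is optimal.

3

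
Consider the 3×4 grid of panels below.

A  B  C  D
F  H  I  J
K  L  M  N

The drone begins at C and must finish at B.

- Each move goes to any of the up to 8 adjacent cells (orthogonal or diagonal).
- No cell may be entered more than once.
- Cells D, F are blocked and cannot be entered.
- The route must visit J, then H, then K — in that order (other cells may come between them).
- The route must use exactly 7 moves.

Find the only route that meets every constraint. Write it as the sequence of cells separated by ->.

C -> J -> M -> H -> K -> L -> I -> B

The waypoints must appear in the order J, H, K, with no cell reused.
Route from C: down-right 1 to J, down-left 1 to M, up-left 1 to H, down-left 1 to K, right 1 to L, up-right 1 to I, up-left 1 to B — 7 moves in all.
Check: order respected (J at step 1, H at step 3, K at step 4); 7 moves as required.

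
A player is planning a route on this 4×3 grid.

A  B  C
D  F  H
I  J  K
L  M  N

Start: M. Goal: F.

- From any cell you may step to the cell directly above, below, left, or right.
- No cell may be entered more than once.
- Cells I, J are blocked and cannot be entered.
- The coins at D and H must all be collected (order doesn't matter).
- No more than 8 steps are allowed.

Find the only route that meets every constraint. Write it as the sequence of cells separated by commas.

The 8-move cap with required stops at D, H leaves no slack for detours.
Route from M: right to N, 3× up (reaching C), 2× left (reaching A), down to D, right to F — 8 moves in all.
Check: all required cells visited; 8 ≤ 8 moves.

M, N, K, H, C, B, A, D, F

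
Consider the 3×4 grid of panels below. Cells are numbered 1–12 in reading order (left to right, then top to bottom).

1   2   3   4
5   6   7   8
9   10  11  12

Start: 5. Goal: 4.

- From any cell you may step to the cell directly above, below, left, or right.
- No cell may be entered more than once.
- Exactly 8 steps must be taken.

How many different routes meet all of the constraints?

Need simple routes of exactly 8 moves from 5 to 4 (Manhattan distance 4, so 2 moves are spent on a detour and 2 undoing it).
Branch systematically from the start, pruning whenever the remaining move budget drops below the Manhattan distance to 4 or differs from it in parity. Grouping the completions by first move — via 1: 5; via 9: 4; via 6: 2 — and summing: 5 + 4 + 2 = 11.
That gives 11 routes.

11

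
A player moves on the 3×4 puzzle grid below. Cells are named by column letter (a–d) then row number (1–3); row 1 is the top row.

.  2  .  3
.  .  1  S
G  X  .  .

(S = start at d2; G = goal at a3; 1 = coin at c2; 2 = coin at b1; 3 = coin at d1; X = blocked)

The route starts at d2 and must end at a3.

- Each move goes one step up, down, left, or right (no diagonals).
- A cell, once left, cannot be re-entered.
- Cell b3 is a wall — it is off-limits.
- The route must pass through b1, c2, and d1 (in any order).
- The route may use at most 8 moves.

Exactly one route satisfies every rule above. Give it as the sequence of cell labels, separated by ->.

The budget equals the shortest possible length, so every move has to be on a shortest route through the required cells.
Route from d2: up to d1, left to c1, down to c2, left to b2, up to b1, left to a1, 2× down (reaching a3) — 8 moves in all.
Check: all required cells visited; 8 ≤ 8 moves.

d2 -> d1 -> c1 -> c2 -> b2 -> b1 -> a1 -> a2 -> a3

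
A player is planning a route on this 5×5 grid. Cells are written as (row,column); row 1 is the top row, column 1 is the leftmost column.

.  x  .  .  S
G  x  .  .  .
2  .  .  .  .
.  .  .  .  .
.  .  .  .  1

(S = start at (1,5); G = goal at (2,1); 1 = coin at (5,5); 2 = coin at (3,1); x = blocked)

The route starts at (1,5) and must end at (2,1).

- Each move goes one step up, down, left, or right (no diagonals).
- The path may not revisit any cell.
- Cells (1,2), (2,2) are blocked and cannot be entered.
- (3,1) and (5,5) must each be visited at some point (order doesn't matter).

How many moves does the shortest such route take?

11

Any route passes through (3,1) and (5,5) in some order between (1,5) and (2,1). Summing Manhattan distances along each leg and taking the cheapest ordering ((1,5) → (5,5) → (3,1) → (2,1)) gives a lower bound of 4 + 6 + 1 = 11 moves.
A route of 11 moves achieves this: (1,5) → (2,5) → (3,5) → (4,5) → (5,5) → (5,4) → (4,4) → (3,4) → (3,3) → (3,2) → (3,1) → (2,1).
Since 11 matches the lower bound, it is optimal.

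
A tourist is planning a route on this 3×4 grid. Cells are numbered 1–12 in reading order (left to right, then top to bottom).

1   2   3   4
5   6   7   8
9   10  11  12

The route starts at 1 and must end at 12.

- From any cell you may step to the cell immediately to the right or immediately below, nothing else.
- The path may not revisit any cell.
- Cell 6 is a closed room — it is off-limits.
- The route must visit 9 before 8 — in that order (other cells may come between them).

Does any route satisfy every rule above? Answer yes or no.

no

8 lies above 9, so going from 9 to 8 would need an upward move — but moves only go right/down, so 9 cannot be visited before 8.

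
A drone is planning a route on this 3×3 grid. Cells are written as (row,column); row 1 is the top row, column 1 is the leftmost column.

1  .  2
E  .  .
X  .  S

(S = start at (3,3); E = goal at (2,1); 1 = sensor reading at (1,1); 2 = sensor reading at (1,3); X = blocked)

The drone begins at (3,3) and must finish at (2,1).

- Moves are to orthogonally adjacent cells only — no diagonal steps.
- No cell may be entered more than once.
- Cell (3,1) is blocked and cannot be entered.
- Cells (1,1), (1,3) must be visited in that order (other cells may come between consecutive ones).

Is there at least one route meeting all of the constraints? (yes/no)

Ignoring the required order, 2 revisit-free routes from (3,3) to (2,1) pass through all of (1,1) and (1,3); the waypoint orders that occur are (1,3) → (1,1) (2) — never (1,1) → (1,3).

no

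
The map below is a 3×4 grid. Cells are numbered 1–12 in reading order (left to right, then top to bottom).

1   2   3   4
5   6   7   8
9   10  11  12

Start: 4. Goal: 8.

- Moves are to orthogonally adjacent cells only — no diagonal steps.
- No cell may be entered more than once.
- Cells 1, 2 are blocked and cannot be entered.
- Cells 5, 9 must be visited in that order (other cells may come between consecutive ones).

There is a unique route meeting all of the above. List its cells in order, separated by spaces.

The waypoints must appear in the order 5, 9, with no cell reused.
Route from 4: left to 3, down to 7, 2× left (reaching 5), down to 9, 3× right (reaching 12), up to 8 — 9 moves in all.
Check: order respected (5 at step 4, 9 at step 5).

4 3 7 6 5 9 10 11 12 8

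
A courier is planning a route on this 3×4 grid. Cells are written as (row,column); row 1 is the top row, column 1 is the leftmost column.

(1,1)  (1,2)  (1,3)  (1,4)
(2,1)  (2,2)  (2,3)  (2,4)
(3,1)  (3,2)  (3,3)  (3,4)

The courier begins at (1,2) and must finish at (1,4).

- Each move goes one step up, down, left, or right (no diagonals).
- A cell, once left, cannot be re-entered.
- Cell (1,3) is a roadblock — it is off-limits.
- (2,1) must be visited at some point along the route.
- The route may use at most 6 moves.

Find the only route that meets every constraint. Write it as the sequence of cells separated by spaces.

(1,2) (1,1) (2,1) (2,2) (2,3) (2,4) (1,4)

The 6-move cap with required stops at (2,1) leaves no slack for detours.
Route from (1,2): left 1 to (1,1), down 1 to (2,1), right 3 to (2,4), up 1 to (1,4) — 6 moves in all.
Check: all required cells visited; 6 ≤ 6 moves.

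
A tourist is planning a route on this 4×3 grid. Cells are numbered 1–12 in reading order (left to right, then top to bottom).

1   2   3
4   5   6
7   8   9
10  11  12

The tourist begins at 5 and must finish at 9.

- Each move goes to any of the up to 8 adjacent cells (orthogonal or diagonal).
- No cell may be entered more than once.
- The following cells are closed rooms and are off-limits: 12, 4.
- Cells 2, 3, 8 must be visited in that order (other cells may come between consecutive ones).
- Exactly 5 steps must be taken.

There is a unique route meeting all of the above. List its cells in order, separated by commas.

The waypoints must appear in the order 2, 3, 8, with no cell reused.
Route from 5: up to 2, right to 3, down to 6, down-left to 8, right to 9 — 5 moves in all.
Check: order respected (2 at step 1, 3 at step 2, 8 at step 4); 5 moves as required.

5, 2, 3, 6, 8, 9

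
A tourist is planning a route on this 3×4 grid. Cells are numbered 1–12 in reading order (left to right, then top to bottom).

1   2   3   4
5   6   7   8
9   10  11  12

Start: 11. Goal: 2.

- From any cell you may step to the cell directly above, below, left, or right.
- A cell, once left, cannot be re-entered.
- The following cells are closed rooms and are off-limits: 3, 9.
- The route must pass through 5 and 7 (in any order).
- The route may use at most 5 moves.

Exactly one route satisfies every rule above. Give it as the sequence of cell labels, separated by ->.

The 5-move cap with required stops at 5, 7 leaves no slack for detours.
Route from 11: up 1 to 7, left 2 to 5, up 1 to 1, right 1 to 2 — 5 moves in all.
Check: all required cells visited; 5 ≤ 5 moves.

11 -> 7 -> 6 -> 5 -> 1 -> 2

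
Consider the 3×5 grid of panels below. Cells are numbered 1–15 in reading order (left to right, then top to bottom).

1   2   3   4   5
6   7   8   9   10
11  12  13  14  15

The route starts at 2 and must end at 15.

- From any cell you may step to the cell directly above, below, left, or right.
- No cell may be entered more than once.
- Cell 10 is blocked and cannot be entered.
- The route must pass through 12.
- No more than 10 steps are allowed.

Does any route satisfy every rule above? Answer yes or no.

One route that works: 2 → 7 → 12 → 13 → 14 → 15.

yes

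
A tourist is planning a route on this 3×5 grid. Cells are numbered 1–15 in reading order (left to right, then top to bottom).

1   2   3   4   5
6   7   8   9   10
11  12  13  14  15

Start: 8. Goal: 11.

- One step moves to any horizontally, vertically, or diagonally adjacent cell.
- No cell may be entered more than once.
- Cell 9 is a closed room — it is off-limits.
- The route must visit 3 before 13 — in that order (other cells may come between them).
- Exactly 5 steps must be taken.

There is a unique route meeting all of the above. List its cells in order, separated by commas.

8, 3, 7, 13, 12, 11

The waypoints must appear in the order 3, 13, with no cell reused.
Route from 8: up 1 to 3, down-left 1 to 7, down-right 1 to 13, left 2 to 11 — 5 moves in all.
Check: order respected (3 at step 1, 13 at step 3); 5 moves as required.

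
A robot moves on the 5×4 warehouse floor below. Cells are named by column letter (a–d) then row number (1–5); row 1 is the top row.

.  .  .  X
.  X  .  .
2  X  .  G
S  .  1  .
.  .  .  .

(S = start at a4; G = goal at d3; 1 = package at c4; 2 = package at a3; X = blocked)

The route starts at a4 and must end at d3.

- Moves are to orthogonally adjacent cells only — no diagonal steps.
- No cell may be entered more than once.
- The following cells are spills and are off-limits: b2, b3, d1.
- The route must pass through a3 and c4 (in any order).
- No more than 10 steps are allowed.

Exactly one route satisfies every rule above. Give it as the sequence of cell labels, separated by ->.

The budget equals the shortest possible length, so every move has to be on a shortest route through the required cells.
Route from a4: 3× up (reaching a1), 2× right (reaching c1), 3× down (reaching c4), right to d4, up to d3 — 10 moves in all.
Check: all required cells visited; 10 ≤ 10 moves.

a4 -> a3 -> a2 -> a1 -> b1 -> c1 -> c2 -> c3 -> c4 -> d4 -> d3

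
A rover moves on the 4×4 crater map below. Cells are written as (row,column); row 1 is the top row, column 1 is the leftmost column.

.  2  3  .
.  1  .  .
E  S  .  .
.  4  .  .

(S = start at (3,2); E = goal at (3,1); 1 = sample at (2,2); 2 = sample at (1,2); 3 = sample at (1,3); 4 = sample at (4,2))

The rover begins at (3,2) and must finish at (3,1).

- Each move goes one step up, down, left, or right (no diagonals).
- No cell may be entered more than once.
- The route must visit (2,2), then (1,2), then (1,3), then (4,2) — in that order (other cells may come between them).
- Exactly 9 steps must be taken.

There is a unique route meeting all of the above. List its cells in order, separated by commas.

(3,2), (2,2), (1,2), (1,3), (2,3), (3,3), (4,3), (4,2), (4,1), (3,1)

The waypoints must appear in the order (2,2), (1,2), (1,3), (4,2), with no cell reused.
Route from (3,2): 2× up (reaching (1,2)), right to (1,3), 3× down (reaching (4,3)), 2× left (reaching (4,1)), up to (3,1) — 9 moves in all.
Check: order respected (1 at step 1, 2 at step 2, 3 at step 3, 4 at step 7); 9 moves as required.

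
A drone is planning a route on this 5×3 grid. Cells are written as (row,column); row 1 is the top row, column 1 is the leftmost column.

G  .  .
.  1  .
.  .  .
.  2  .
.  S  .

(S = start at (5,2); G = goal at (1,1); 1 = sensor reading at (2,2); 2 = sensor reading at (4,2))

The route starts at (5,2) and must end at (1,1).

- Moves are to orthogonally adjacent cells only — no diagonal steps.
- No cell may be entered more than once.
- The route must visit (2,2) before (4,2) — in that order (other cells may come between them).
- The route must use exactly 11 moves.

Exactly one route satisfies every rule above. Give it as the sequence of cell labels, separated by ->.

(5,2) -> (5,3) -> (4,3) -> (3,3) -> (2,3) -> (2,2) -> (3,2) -> (4,2) -> (4,1) -> (3,1) -> (2,1) -> (1,1)

The waypoints must appear in the order (2,2), (4,2), with no cell reused.
Route from (5,2): right to (5,3), 3× up (reaching (2,3)), left to (2,2), 2× down (reaching (4,2)), left to (4,1), 3× up (reaching (1,1)) — 11 moves in all.
Check: order respected (1 at step 5, 2 at step 7); 11 moves as required.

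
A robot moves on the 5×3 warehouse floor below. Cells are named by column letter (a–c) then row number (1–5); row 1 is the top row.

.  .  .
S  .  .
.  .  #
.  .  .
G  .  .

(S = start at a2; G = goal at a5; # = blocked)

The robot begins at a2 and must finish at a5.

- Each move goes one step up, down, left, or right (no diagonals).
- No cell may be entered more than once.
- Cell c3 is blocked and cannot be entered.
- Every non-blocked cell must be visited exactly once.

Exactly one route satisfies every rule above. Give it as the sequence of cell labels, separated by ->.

a2 -> a1 -> b1 -> c1 -> c2 -> b2 -> b3 -> a3 -> a4 -> b4 -> c4 -> c5 -> b5 -> a5

Need to visit all 14 open cells exactly once, starting at a2 and ending at a5.
Route from a2: up to a1, 2× right (reaching c1), down to c2, left to b2, down to b3, left to a3, down to a4, 2× right (reaching c4), down to c5, 2× left (reaching a5) — 13 moves in all.
Check: all 14 open cells covered.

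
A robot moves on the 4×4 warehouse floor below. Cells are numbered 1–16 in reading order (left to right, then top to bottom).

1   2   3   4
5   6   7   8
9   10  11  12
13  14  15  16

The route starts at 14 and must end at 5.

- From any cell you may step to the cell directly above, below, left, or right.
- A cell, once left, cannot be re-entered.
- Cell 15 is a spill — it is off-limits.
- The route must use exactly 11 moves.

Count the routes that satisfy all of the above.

Need simple routes of exactly 11 moves from 14 to 5 (Manhattan distance 3, so 4 moves are spent on a detour and 4 undoing it).
Branch systematically from the start, pruning whenever the remaining move budget drops below the Manhattan distance to 5 or differs from it in parity. Grouping the completions by first move — via 10: 2; via 13: 9 — and summing: 2 + 9 = 11.
That gives 11 routes.

11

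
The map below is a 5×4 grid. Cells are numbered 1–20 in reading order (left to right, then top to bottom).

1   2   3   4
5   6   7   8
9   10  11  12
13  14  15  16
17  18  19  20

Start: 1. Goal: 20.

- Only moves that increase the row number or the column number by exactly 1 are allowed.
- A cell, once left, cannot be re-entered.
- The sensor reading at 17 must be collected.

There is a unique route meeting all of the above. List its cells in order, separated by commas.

Moves only go right or down, so the column and row indices never decrease.
Route from 1: down 4 to 17, right 3 to 20 — 7 moves in all.
Check: all required cells visited.

1, 5, 9, 13, 17, 18, 19, 20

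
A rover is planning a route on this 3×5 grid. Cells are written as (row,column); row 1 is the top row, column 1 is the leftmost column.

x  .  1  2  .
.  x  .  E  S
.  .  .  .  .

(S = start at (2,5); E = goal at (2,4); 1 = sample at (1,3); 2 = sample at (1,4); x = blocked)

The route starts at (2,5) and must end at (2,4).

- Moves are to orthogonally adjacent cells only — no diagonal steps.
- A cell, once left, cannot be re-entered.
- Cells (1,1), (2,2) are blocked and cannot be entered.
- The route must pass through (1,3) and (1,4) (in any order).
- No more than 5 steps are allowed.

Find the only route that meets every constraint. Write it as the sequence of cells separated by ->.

(2,5) -> (1,5) -> (1,4) -> (1,3) -> (2,3) -> (2,4)

The budget equals the shortest possible length, so every move has to be on a shortest route through the required cells.
Route from (2,5): up to (1,5), 2× left (reaching (1,3)), down to (2,3), right to (2,4) — 5 moves in all.
Check: all required cells visited; 5 ≤ 5 moves.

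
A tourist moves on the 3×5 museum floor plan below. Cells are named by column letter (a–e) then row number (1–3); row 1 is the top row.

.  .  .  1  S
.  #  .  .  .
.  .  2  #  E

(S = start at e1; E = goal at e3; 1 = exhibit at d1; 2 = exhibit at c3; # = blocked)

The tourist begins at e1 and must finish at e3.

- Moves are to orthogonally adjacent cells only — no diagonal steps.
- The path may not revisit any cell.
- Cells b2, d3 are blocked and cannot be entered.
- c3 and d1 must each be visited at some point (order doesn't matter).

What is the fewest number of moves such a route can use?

12

Any route passes through c3 and d1 in some order between e1 and e3. Summing Manhattan distances along each leg and taking the cheapest ordering (e1 → d1 → c3 → e3) gives a lower bound of 1 + 3 + 2 = 6 moves.
That bound ignores the blocked cells. Measuring each leg by the fewest moves that actually steer around them (e1→d1: 1; d1→c3: 3; c3→e3: 4) raises the lower bound to 8.
The shortest route satisfying every rule uses 12 moves: e1 → d1 → c1 → b1 → a1 → a2 → a3 → b3 → c3 → c2 → d2 → e2 → e3.
The no-revisit rule (legs can't share cells) pushes the minimum above the 8-move bound; an exhaustive check rules out every length from 8 to 11 (on a 4-connected grid the length of any start-to-goal walk has the same parity as the Manhattan bound, so only lengths 8, 10, 12, … need checking), leaving 12 as the minimum.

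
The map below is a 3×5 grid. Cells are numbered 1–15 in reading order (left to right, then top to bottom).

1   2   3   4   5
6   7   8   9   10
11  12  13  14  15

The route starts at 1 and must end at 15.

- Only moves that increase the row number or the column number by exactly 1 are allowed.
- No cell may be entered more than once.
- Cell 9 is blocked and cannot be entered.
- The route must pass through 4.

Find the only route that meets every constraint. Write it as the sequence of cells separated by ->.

1 -> 2 -> 3 -> 4 -> 5 -> 10 -> 15

Moves only go right or down, so the column and row indices never decrease.
Route from 1: right 4 to 5, down 2 to 15 — 6 moves in all.
Check: all required cells visited.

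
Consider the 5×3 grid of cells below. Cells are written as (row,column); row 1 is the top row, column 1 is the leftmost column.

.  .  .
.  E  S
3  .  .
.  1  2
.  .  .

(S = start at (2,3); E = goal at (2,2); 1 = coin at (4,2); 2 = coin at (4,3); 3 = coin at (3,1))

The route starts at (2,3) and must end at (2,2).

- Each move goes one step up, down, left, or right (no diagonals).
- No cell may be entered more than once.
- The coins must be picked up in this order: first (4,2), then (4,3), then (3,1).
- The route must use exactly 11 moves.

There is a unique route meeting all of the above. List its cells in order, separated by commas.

The waypoints must appear in the order (4,2), (4,3), (3,1), with no cell reused.
Route from (2,3): down 1 to (3,3), left 1 to (3,2), down 1 to (4,2), right 1 to (4,3), down 1 to (5,3), left 2 to (5,1), up 3 to (2,1), right 1 to (2,2) — 11 moves in all.
Check: order respected (1 at step 3, 2 at step 4, 3 at step 9); 11 moves as required.

(2,3), (3,3), (3,2), (4,2), (4,3), (5,3), (5,2), (5,1), (4,1), (3,1), (2,1), (2,2)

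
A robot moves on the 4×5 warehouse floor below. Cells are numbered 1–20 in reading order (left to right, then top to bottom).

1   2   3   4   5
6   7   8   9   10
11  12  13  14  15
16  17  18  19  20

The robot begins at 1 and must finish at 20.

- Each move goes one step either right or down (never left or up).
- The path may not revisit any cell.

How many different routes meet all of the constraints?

35

A right/down-only route from 1 to 20 makes exactly 3 down-moves and 4 right-moves in some order.
With no other constraints that would be C(7,3) = 35 routes.
That gives 35 routes.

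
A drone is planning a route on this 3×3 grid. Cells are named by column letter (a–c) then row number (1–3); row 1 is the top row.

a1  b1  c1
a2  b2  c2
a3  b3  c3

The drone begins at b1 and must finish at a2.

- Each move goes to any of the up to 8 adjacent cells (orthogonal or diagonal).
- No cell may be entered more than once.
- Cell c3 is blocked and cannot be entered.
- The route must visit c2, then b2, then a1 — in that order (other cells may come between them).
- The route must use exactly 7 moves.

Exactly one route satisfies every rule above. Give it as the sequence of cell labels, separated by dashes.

b1 - c1 - c2 - b3 - a3 - b2 - a1 - a2

The waypoints must appear in the order c2, b2, a1, with no cell reused.
Route from b1: right to c1, down to c2, down-left to b3, left to a3, up-right to b2, up-left to a1, down to a2 — 7 moves in all.
Check: order respected (c2 at step 2, b2 at step 5, a1 at step 6); 7 moves as required.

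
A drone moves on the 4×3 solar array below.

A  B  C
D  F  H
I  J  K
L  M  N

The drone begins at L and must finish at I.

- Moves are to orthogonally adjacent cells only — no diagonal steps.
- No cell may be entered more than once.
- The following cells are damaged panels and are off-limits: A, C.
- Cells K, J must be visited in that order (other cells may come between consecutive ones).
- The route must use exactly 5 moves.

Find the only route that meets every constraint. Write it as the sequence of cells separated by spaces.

L M N K J I

The waypoints must appear in the order K, J, with no cell reused.
Route from L: 2× right (reaching N), up to K, 2× left (reaching I) — 5 moves in all.
Check: order respected (K at step 3, J at step 4); 5 moves as required.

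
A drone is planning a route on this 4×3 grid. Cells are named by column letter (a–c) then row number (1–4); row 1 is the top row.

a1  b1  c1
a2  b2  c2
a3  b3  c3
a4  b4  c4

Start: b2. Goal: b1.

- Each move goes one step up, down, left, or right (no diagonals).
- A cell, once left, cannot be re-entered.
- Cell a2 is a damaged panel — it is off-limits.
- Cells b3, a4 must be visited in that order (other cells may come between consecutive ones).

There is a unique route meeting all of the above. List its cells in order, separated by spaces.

The waypoints must appear in the order b3, a4, with no cell reused.
Route from b2: down to b3, left to a3, down to a4, 2× right (reaching c4), 3× up (reaching c1), left to b1 — 9 moves in all.
Check: order respected (b3 at step 1, a4 at step 3).

b2 b3 a3 a4 b4 c4 c3 c2 c1 b1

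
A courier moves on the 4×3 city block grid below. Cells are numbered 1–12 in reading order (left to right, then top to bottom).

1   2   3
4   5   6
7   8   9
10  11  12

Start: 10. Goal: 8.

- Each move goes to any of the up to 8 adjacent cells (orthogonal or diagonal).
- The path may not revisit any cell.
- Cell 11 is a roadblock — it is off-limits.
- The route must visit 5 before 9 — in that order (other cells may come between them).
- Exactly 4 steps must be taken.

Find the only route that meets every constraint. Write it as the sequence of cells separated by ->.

10 -> 7 -> 5 -> 9 -> 8

The waypoints must appear in the order 5, 9, with no cell reused.
Route from 10: up to 7, up-right to 5, down-right to 9, left to 8 — 4 moves in all.
Check: order respected (5 at step 2, 9 at step 3); 4 moves as required.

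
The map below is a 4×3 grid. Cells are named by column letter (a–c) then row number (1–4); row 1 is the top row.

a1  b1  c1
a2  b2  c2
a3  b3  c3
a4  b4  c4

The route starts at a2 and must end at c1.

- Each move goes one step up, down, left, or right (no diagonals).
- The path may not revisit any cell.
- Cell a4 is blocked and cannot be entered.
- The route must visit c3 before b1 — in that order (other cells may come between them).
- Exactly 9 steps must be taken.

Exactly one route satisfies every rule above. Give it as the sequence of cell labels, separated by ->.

a2 -> a3 -> b3 -> b4 -> c4 -> c3 -> c2 -> b2 -> b1 -> c1

The waypoints must appear in the order c3, b1, with no cell reused.
Route from a2: down to a3, right to b3, down to b4, right to c4, 2× up (reaching c2), left to b2, up to b1, right to c1 — 9 moves in all.
Check: order respected (c3 at step 5, b1 at step 8); 9 moves as required.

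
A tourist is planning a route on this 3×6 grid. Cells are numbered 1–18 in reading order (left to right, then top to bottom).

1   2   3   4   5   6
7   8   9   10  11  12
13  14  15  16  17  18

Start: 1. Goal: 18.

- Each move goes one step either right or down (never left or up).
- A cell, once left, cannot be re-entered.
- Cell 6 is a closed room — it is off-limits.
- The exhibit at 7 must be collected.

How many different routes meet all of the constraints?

6

A right/down-only route from 1 to 18 makes exactly 2 down-moves and 5 right-moves in some order.
With no other constraints that would be C(7,2) = 21 routes.
Split at 7 and multiply the segment counts (each segment already excludes blocked cells): 1→7: 1; 7→18: 6; product = 6.
That gives 6 routes.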